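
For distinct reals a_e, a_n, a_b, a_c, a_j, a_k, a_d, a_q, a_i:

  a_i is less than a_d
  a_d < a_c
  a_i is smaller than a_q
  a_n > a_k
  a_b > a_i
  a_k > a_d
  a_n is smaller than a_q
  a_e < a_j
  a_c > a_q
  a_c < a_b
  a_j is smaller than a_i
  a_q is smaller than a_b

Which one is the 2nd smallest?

a_j

Piecing the relations together gives one ordering: a_e < a_j < a_i < a_d < a_k < a_n < a_q < a_c < a_b.
Counting 2 from the smallest end gives a_j.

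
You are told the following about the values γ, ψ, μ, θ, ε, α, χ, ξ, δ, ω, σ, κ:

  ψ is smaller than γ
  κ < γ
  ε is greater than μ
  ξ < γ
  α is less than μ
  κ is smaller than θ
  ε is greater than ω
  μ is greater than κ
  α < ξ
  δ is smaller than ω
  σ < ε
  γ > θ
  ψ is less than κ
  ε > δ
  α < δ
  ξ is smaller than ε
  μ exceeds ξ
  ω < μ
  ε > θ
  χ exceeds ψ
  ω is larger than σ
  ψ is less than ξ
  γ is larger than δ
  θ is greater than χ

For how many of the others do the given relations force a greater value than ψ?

7

Directly above ψ: χ, ξ, κ, γ.
One step further: μ, θ, ε (7 so far).
Nothing else is reachable above ψ; 7 in all.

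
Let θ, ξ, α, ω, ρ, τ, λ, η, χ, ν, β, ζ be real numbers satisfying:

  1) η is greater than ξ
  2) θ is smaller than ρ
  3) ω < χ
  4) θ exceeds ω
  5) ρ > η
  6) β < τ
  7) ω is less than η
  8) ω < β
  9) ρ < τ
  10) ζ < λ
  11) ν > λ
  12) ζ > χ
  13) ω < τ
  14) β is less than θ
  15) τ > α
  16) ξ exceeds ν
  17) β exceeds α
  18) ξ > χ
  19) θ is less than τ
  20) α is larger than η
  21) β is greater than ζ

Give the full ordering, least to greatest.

ω < χ < ζ < λ < ν < ξ < η < α < β < θ < ρ < τ

Nothing is placed below ω, so it is least; from there ω < χ; χ < ζ; ζ < λ; λ < ν; ν < ξ; ξ < η; η < α; α < β; β < θ; θ < ρ; ρ < τ, each given directly.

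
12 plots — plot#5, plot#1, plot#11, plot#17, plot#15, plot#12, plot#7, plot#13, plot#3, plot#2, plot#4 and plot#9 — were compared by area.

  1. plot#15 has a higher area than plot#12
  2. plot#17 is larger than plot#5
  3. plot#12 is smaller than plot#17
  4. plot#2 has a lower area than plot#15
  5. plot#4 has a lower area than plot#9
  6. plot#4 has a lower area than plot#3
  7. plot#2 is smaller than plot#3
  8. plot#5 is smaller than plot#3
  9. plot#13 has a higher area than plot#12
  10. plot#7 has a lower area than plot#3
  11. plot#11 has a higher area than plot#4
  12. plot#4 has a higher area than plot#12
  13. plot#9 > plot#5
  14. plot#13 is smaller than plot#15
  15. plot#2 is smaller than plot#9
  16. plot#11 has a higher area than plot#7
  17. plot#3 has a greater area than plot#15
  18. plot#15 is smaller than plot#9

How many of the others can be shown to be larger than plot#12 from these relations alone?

7

The elements the relations force above plot#12 are plot#13, plot#4, plot#11, plot#15, plot#17, plot#3, plot#9 — no chain reaches any other.
That is 7.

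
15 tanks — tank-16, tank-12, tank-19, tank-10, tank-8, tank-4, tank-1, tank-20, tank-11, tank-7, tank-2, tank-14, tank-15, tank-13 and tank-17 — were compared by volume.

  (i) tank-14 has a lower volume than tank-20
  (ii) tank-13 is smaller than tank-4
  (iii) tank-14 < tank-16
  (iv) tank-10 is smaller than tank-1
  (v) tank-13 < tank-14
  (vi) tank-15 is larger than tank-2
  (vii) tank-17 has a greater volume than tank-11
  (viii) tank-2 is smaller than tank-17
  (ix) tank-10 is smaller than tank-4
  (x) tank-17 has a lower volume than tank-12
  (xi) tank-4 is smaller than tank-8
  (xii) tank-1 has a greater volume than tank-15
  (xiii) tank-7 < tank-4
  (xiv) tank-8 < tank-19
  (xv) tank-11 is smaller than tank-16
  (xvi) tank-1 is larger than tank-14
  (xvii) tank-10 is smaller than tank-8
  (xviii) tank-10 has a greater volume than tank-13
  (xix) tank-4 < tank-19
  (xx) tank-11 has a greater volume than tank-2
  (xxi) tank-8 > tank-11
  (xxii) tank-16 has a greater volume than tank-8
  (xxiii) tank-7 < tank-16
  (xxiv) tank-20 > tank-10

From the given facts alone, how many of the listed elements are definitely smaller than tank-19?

7

The elements the relations force below tank-19 are tank-2, tank-7, tank-11, tank-13, tank-10, tank-4, tank-8 — no chain reaches any other.
That is 7.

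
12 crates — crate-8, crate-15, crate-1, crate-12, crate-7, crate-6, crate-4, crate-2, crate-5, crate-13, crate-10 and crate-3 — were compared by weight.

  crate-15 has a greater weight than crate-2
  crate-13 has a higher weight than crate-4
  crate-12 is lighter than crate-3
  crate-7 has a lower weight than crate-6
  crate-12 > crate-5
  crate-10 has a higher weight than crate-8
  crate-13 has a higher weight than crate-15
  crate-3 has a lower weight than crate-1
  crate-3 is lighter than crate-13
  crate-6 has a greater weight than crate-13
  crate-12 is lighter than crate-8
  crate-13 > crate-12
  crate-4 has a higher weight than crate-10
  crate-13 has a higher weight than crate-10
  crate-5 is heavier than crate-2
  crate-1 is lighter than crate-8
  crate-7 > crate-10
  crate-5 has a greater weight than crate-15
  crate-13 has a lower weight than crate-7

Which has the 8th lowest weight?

Piecing the relations together gives one ordering: crate-2 < crate-15 < crate-5 < crate-12 < crate-3 < crate-1 < crate-8 < crate-10 < crate-4 < crate-13 < crate-7 < crate-6.
The 8th smallest is crate-10.

crate-10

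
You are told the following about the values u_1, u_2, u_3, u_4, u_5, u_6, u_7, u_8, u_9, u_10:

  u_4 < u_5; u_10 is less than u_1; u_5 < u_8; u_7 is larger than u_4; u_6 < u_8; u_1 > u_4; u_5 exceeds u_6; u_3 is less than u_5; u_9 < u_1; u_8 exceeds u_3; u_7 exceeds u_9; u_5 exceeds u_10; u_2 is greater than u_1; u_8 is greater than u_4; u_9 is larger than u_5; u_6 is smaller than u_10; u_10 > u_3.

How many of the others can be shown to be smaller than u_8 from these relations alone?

5

Directly below u_8: u_6, u_4, u_3, u_5.
One step further: u_10 (5 so far).
Nothing else is reachable below u_8; 5 in all.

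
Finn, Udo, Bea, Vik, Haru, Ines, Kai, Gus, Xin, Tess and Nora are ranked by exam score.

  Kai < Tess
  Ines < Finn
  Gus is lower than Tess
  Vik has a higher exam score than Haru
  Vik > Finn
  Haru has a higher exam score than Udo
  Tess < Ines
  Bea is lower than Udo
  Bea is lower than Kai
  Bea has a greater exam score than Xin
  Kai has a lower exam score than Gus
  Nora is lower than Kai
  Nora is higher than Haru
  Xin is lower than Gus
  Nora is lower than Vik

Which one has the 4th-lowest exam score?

Chaining the given pairs: Xin < Bea < Udo < Haru < Nora < Kai < Gus < Tess < Ines < Finn < Vik.
Counting 4 from the smallest end gives Haru.

Haru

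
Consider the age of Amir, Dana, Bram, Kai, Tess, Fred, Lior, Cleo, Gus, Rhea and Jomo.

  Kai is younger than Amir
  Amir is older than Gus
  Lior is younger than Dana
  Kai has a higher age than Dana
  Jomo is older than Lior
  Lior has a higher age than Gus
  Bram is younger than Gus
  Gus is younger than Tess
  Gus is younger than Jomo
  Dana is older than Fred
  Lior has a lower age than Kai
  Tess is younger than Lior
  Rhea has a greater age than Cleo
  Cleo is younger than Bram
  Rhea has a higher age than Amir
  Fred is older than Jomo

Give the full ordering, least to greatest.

Cleo < Bram < Gus < Tess < Lior < Jomo < Fred < Dana < Kai < Amir < Rhea

The consecutive links are each given: Cleo < Bram; Bram < Gus; Gus < Tess; Tess < Lior; Lior < Jomo; Jomo < Fred; Fred < Dana; Dana < Kai; Kai < Amir; Amir < Rhea.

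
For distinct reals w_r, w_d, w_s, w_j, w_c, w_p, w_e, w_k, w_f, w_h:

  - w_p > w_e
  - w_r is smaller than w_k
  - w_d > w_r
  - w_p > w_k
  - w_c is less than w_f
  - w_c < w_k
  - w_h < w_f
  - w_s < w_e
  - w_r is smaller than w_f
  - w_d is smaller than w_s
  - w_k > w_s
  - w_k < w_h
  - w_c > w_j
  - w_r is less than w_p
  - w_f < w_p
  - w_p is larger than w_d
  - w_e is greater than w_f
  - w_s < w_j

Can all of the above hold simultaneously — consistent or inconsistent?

The single ordering w_r < w_d < w_s < w_j < w_c < w_k < w_h < w_f < w_e < w_p satisfies every listed relation, so no contradiction arises.

consistent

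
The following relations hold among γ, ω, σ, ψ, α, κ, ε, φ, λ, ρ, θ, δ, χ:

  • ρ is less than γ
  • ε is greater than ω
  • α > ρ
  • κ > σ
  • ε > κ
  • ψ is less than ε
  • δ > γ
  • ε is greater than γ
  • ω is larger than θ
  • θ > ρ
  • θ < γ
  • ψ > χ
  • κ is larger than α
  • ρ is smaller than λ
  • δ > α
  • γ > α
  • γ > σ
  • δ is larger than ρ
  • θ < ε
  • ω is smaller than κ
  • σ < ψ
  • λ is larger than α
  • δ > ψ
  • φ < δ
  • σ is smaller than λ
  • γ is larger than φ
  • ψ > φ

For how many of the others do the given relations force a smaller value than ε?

10

From ε the given relations immediately reach θ, ψ, ω, γ, κ.
From those, φ, σ, ρ, α, χ — 10 in total.
No other element is forced below ε by the given relations, so the count is 10.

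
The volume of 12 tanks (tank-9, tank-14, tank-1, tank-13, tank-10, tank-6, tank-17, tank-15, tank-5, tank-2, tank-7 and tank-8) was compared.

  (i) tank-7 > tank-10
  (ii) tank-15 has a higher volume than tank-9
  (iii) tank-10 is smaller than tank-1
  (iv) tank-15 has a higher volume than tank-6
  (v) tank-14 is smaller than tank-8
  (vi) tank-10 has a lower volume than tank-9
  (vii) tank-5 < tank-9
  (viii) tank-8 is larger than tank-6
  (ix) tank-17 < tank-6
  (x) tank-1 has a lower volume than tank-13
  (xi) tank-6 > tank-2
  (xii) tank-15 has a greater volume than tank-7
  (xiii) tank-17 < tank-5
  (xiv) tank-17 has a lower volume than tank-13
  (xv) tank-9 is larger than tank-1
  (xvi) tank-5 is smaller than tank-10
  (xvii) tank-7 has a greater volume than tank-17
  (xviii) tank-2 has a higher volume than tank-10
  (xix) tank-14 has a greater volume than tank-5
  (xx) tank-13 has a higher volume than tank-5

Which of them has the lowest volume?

tank-17

tank-5 is not least since tank-17 < tank-5; tank-10 is not least since tank-5 < tank-10; tank-2 is not least since tank-10 < tank-2; tank-7 is not least since tank-10 < tank-7; tank-1 is not least since tank-10 < tank-1; tank-14 is not least since tank-5 < tank-14; tank-9 is not least since tank-1 < tank-9; tank-6 is not least since tank-17 < tank-6; tank-13 is not least since tank-5 < tank-13; tank-8 is not least since tank-14 < tank-8; tank-15 is not least since tank-7 < tank-15.
Only tank-17 has nothing below it, so tank-17 is the lowest volume.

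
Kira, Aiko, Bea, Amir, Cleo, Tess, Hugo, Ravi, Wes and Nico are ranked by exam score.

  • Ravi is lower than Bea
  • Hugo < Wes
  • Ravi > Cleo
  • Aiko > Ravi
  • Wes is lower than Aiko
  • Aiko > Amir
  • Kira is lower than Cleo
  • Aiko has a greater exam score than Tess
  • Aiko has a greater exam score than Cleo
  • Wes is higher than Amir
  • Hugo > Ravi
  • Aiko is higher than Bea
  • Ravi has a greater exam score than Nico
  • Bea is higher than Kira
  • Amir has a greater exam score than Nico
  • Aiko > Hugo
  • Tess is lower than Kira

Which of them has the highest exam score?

Aiko

Tess is not greatest since Tess < Kira; Kira is not greatest since Kira < Cleo; Cleo is not greatest since Cleo < Ravi; Nico is not greatest since Nico < Ravi; Ravi is not greatest since Ravi < Aiko; Amir is not greatest since Amir < Wes; Hugo is not greatest since Hugo < Wes; Bea is not greatest since Bea < Aiko; Wes is not greatest since Wes < Aiko.
Only Aiko has nothing above it, so Aiko is the highest exam score.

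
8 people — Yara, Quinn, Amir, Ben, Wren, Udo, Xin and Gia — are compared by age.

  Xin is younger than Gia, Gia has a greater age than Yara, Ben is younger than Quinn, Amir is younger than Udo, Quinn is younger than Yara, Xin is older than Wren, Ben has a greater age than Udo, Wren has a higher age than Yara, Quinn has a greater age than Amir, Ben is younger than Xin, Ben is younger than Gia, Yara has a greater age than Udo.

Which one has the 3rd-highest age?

Wren

The consecutive relations fix a unique order: Amir < Udo < Ben < Quinn < Yara < Wren < Xin < Gia.
Counting 3 from the largest end gives Wren.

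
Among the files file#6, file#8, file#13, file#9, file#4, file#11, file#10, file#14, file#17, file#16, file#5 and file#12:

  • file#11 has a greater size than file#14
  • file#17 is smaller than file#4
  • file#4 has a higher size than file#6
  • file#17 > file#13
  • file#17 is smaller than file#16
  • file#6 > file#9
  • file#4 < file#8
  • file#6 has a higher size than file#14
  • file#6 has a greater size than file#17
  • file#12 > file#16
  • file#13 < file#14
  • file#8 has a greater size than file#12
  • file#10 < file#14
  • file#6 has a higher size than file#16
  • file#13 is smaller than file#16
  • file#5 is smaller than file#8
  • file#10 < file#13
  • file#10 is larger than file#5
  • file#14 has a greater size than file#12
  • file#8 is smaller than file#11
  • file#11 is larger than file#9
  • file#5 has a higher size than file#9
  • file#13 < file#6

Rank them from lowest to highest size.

Each adjacent pair is fixed by a given relation: file#9 < file#5; file#5 < file#10; file#10 < file#13; file#13 < file#17; file#17 < file#16; file#16 < file#12; file#12 < file#14; file#14 < file#6; file#6 < file#4; file#4 < file#8; file#8 < file#11. Chaining them end to end gives the full order.

file#9 < file#5 < file#10 < file#13 < file#17 < file#16 < file#12 < file#14 < file#6 < file#4 < file#8 < file#11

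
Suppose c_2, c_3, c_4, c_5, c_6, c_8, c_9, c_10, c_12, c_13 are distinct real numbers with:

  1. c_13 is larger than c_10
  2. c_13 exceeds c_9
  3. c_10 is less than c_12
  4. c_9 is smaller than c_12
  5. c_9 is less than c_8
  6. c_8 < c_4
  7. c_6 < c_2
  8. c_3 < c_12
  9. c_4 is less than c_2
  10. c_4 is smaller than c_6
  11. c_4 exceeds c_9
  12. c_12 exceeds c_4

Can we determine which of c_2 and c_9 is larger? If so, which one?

c_2

Link the given pairs in sequence: c_9 < c_8; c_8 < c_4; c_4 < c_6; c_6 < c_2.
Chaining these gives c_9 < c_8 < c_4 < c_6 < c_2.
So c_2 is larger.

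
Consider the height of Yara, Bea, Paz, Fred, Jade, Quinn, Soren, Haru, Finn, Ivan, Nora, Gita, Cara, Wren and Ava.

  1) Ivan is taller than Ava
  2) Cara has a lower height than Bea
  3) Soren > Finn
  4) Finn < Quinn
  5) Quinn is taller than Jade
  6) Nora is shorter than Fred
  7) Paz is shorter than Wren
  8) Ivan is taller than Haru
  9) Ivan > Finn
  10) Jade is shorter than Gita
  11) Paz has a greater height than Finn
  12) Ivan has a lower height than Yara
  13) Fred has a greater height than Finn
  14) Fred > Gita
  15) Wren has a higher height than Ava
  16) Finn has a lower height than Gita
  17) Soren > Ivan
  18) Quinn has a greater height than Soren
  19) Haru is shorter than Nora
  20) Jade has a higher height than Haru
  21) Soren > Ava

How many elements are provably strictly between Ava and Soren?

Chaining upward from Ava reaches: Ivan, Yara, Wren, Quinn.
Chaining downward from Soren reaches: Haru, Finn, Ivan.
Strictly between Ava and Soren are those in both lists: Ivan — 1 element.

1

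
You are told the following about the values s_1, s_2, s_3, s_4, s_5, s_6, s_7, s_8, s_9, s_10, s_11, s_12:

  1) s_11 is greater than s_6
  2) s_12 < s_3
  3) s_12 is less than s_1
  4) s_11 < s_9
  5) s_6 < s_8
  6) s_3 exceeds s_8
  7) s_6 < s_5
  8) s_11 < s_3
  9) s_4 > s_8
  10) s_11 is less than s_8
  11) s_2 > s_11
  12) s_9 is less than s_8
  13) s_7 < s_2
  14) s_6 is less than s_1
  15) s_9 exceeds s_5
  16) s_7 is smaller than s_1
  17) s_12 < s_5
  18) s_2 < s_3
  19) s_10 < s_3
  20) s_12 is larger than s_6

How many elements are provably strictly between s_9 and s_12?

The relations place s_12 below s_9. An element lies strictly between them when it is forced above s_12 and also forced below s_9.
Above s_12: {s_5, s_1, s_8, s_3, s_4}. Below s_9: {s_6, s_11, s_5}.
Intersection: {s_5} — 1.

1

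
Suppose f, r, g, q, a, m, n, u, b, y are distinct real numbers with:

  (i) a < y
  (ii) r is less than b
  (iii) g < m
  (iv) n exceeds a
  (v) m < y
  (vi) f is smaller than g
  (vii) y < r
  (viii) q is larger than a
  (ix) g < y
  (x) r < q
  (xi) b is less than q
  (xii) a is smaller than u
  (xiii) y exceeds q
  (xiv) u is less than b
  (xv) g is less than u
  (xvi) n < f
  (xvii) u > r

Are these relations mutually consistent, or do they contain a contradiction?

inconsistent

We have q < y stated directly, yet also y < r < u < b < q by chaining the others — so y < q. Contradiction.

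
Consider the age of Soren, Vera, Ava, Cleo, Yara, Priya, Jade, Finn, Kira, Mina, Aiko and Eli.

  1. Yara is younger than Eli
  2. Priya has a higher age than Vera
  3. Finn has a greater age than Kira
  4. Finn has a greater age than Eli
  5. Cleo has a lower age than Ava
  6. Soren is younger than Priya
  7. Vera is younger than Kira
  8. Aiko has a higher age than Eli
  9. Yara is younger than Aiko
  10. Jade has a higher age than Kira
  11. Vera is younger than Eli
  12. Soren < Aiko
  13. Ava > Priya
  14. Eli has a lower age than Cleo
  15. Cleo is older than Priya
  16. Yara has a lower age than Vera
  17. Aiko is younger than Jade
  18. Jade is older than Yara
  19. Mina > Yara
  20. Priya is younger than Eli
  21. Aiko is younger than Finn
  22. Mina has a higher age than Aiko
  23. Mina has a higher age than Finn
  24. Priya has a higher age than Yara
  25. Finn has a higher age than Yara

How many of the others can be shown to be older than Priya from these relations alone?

Directly above Priya: Eli, Cleo, Ava.
One step further: Aiko, Finn (5 so far).
One step further: Jade, Mina (7 so far).
No other element is forced above Priya by the given relations, so the count is 7.

7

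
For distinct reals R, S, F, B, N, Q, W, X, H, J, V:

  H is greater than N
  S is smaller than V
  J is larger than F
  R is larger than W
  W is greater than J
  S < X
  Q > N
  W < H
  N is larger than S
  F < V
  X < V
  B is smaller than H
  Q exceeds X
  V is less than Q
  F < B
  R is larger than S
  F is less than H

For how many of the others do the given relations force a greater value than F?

From F the given relations immediately reach B, J, V, H.
From those, W, Q — 6 in total.
From those, R — 7 in total.
Nothing else is reachable above F; 7 in all.

7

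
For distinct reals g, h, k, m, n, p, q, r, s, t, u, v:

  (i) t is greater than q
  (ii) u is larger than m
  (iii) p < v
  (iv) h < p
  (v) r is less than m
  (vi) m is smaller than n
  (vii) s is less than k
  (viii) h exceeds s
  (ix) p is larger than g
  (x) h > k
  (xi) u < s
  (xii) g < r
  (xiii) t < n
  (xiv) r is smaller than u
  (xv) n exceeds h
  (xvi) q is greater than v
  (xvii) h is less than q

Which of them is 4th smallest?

u

The consecutive relations fix a unique order: g < r < m < u < s < k < h < p < v < q < t < n.
The 4th smallest is u.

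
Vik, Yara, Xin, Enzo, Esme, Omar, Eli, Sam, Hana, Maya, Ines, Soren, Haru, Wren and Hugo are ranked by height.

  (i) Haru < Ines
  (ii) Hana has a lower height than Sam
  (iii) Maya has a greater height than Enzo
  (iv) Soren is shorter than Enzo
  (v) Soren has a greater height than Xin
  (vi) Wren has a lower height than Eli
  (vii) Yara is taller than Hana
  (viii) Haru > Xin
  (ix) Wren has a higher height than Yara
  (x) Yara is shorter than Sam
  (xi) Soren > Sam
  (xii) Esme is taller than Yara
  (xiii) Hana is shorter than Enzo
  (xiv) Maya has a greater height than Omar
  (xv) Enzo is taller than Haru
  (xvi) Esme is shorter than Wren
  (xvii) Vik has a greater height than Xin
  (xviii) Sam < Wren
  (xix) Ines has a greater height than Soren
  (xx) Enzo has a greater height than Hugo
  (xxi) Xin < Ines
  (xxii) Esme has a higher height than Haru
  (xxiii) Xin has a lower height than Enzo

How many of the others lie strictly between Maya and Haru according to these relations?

1

Chaining upward from Haru reaches: Esme, Ines, Enzo, Wren, Eli.
Chaining downward from Maya reaches: Hugo, Hana, Yara, Sam, Xin, Soren, Enzo, Omar.
Strictly between Haru and Maya are those in both lists: Enzo — 1 element.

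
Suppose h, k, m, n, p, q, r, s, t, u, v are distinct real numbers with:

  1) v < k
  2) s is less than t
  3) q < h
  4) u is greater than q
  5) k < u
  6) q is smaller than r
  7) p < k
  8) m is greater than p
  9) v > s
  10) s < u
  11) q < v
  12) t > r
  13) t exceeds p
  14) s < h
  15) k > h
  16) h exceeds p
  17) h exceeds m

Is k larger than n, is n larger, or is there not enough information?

Following every chain through n: nothing is chained to n.
k is not reached, and no chain runs the other way from k to n.
So the given relations leave the order of n and k undetermined.

undetermined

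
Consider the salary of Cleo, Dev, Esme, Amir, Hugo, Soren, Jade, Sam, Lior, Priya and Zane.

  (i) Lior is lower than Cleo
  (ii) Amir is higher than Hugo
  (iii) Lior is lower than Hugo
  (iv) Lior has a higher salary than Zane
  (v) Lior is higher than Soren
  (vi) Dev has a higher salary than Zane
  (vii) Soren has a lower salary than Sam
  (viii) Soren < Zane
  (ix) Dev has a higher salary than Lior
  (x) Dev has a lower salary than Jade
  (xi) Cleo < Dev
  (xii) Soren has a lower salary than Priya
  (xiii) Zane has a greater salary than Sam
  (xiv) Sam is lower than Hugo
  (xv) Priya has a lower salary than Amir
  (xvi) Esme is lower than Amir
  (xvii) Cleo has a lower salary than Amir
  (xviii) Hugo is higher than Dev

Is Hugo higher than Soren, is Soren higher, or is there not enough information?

Link the given pairs in sequence: Soren < Zane; Zane < Lior; Lior < Cleo; Cleo < Dev; Dev < Hugo.
Chaining these gives Soren < Zane < Lior < Cleo < Dev < Hugo.
So Hugo is higher.

Hugo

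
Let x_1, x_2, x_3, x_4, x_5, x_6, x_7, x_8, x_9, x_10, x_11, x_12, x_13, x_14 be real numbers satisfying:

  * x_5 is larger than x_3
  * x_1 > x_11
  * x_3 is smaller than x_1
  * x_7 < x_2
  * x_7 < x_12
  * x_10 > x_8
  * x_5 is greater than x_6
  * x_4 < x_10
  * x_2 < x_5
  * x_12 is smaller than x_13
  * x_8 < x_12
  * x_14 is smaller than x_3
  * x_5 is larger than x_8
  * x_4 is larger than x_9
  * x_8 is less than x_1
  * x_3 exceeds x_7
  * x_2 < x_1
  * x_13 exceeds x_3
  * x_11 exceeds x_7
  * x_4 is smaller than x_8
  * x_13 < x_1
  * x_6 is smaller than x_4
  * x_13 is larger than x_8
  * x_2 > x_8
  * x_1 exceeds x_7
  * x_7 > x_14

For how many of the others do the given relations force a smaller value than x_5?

8

Directly below x_5: x_6, x_8, x_3, x_2.
One step further: x_4, x_14, x_7 (7 so far).
One step further: x_9 (8 so far).
No other element is forced below x_5 by the given relations, so the count is 8.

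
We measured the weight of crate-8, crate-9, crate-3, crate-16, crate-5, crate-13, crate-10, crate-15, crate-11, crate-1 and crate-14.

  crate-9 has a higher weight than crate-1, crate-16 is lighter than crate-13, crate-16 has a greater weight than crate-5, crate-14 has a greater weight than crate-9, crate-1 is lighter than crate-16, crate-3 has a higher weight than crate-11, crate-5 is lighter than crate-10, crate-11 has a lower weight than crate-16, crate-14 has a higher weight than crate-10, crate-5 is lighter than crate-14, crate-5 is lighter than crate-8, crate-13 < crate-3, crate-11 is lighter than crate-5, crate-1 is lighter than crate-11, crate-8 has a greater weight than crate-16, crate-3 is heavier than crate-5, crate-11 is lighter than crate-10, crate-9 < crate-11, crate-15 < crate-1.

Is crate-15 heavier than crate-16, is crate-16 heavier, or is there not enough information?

The relevant relations are crate-15 < crate-1; crate-1 < crate-11; crate-11 < crate-5; crate-5 < crate-16.
Together: crate-15 < crate-1 < crate-11 < crate-5 < crate-16.
So crate-16 is heavier.

crate-16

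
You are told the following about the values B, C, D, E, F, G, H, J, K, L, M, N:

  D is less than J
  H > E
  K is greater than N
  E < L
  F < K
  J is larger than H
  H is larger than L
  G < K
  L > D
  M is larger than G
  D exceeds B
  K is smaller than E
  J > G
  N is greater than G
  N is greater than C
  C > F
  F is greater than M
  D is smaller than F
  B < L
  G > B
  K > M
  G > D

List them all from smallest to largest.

B < D < G < M < F < C < N < K < E < L < H < J

Nothing is placed below B, so it is least; from there B < D; D < G; G < M; M < F; F < C; C < N; N < K; K < E; E < L; L < H; H < J, each given directly.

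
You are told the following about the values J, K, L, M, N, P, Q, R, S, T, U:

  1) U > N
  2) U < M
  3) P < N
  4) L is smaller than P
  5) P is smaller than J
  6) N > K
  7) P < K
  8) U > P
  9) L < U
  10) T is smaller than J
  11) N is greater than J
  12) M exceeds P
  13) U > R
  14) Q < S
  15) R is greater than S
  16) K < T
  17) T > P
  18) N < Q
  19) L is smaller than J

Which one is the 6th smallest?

Chaining the given pairs: L < P < K < T < J < N < Q < S < R < U < M.
The 6th smallest is N.

N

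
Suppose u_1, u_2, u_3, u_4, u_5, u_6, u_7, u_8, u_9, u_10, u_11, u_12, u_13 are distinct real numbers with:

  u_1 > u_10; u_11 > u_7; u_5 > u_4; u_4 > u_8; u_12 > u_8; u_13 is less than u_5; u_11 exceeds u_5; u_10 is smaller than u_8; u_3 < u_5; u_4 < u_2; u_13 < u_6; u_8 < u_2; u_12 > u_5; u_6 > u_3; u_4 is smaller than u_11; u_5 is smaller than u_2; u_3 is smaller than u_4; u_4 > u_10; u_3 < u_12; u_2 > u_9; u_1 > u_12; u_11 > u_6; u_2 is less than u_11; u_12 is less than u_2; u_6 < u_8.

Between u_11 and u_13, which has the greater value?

u_11

u_13 < u_6 < u_8 < u_4 < u_5 < u_12 < u_2 < u_11, by transitivity through u_6, u_8, u_4, u_5, u_12, u_2.
So u_13 < u_11; u_11 is the larger of the two.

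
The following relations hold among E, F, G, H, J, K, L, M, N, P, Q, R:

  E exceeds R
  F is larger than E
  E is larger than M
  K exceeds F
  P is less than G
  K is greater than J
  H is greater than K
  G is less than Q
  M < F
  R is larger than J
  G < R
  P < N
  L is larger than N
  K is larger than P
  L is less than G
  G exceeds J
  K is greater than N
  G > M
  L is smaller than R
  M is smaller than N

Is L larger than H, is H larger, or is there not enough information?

H

The relevant relations are L < G; G < R; R < E; E < F; F < K; K < H.
Together: L < G < R < E < F < K < H.
So H is larger.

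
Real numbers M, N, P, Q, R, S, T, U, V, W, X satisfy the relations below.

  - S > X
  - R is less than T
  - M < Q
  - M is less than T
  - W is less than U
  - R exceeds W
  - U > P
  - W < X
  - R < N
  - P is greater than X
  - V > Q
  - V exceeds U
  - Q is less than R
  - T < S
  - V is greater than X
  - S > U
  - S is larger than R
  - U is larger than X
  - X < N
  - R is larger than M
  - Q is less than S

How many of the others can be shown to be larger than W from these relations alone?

8

From W the given relations immediately reach R, X, U.
From those, N, P, T, S, V — 8 in total.
Nothing else is reachable above W; 8 in all.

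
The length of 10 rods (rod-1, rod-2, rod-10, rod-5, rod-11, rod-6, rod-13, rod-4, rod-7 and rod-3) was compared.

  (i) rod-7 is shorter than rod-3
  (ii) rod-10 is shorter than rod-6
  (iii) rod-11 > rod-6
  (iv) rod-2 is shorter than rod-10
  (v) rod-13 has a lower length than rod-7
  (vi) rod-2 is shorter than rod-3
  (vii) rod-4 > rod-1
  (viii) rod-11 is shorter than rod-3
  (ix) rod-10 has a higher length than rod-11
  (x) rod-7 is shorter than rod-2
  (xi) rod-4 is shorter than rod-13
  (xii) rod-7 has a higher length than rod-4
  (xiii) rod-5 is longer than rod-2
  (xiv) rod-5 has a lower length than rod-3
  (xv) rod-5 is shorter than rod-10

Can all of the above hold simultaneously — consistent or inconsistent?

inconsistent

Chaining the given relations yields rod-10 < rod-6 < rod-11, so rod-10 < rod-11. But one relation states rod-11 < rod-10. These cannot both hold.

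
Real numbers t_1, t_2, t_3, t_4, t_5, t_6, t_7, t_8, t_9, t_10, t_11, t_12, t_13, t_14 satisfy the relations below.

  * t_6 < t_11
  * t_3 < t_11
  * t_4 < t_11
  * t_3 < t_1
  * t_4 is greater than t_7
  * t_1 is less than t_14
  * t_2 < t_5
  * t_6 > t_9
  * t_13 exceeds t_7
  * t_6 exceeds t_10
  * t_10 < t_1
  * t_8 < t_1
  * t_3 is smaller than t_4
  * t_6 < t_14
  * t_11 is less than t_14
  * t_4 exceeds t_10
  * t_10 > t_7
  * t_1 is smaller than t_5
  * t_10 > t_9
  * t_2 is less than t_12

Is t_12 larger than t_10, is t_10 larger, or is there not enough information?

undetermined

Following every chain through t_10: above t_10 we get t_6, t_4, t_11, t_1, t_14, t_5; below t_10 we get t_7, t_9.
t_12 is not reached, and no chain runs the other way from t_12 to t_10.
So the given relations leave the order of t_10 and t_12 undetermined.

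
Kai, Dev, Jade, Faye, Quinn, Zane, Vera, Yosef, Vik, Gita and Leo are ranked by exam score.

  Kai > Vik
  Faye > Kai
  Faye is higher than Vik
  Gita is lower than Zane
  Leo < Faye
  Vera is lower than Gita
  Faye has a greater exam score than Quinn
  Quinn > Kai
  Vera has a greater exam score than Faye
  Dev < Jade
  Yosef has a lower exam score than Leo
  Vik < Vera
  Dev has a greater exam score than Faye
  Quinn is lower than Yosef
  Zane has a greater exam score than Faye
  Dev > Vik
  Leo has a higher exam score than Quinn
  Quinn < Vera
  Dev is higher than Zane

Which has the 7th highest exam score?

Chaining the given pairs: Vik < Kai < Quinn < Yosef < Leo < Faye < Vera < Gita < Zane < Dev < Jade.
Counting 7 from the largest end gives Leo.

Leo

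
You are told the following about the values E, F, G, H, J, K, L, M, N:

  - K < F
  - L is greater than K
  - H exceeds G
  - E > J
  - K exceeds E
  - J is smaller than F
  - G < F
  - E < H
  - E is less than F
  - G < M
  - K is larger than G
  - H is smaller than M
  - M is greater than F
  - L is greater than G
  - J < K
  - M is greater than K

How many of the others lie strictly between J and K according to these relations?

1

Chaining upward from J reaches: E, H, F, L, M.
Chaining downward from K reaches: G, E.
Strictly between J and K are those in both lists: E — 1 element.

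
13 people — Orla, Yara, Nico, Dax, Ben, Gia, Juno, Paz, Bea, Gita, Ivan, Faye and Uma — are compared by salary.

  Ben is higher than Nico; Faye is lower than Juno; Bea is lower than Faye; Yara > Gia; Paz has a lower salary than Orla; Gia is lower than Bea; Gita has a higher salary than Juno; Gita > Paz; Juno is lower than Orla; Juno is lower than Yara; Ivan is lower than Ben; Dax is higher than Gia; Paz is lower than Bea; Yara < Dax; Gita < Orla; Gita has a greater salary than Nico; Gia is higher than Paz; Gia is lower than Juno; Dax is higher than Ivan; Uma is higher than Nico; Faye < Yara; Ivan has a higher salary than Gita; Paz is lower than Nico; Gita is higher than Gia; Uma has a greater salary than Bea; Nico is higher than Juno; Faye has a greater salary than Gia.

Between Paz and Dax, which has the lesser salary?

Link the given pairs in sequence: Paz < Gia; Gia < Bea; Bea < Faye; Faye < Juno; Juno < Nico; Nico < Gita; Gita < Ivan; Ivan < Dax.
Together: Paz < Gia < Bea < Faye < Juno < Nico < Gita < Ivan < Dax.
So Paz < Dax; Paz is the lower of the two.

Paz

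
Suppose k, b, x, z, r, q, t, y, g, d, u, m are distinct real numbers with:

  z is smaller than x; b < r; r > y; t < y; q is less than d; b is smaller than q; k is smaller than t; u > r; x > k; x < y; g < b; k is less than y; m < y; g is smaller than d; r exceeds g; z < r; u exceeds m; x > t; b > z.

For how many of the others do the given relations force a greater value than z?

Directly above z: b, x, r.
One step further: q, y, u (6 so far).
One step further: d (7 so far).
Nothing else is reachable above z; 7 in all.

7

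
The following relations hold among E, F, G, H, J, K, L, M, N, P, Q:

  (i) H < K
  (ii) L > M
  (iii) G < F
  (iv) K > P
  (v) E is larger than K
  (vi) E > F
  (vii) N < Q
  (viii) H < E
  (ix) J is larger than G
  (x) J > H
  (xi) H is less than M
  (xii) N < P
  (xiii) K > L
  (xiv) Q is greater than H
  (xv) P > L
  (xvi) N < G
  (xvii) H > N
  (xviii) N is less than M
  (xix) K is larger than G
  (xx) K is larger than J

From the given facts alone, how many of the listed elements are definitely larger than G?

From G the given relations immediately reach J, F, K.
From those, E — 4 in total.
No other element is forced above G by the given relations, so the count is 4.

4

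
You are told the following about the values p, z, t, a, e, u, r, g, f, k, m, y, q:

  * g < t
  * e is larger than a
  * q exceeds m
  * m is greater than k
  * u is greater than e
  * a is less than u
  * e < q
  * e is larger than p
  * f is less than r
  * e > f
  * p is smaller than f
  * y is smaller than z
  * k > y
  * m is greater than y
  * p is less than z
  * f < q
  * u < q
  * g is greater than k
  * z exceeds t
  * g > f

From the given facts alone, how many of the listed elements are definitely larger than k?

5

Directly above k: g, m.
One step further: t, q (4 so far).
One step further: z (5 so far).
No other element is forced above k by the given relations, so the count is 5.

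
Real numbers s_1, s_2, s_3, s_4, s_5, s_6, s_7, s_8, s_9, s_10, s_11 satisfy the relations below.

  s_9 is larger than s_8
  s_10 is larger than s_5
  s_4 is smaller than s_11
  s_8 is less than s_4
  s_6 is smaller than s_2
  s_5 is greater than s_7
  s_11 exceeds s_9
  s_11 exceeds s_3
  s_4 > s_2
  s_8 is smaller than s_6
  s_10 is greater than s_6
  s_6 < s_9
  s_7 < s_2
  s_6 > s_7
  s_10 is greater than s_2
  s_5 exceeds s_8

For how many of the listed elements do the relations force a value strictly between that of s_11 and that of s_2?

The relations place s_2 below s_11. An element lies strictly between them when it is forced above s_2 and also forced below s_11.
Above s_2: {s_4, s_10}. Below s_11: {s_7, s_8, s_3, s_6, s_9, s_4}.
Intersection: {s_4} — 1.

1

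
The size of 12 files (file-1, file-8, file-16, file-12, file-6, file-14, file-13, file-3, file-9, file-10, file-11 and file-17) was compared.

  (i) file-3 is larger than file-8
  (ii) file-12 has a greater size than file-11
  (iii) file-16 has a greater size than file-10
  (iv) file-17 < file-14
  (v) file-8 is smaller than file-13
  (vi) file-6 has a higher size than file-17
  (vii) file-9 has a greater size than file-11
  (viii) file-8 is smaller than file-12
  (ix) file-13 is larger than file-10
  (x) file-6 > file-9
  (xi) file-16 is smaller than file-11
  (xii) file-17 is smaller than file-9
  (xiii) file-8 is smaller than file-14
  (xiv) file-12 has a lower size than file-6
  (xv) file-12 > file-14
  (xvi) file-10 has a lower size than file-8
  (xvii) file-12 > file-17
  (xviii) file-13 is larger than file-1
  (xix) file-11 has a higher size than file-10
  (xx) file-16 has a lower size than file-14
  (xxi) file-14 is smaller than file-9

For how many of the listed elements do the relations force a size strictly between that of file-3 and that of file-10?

1

The relations place file-10 below file-3. An element lies strictly between them when it is forced above file-10 and also forced below file-3.
Above file-10: {file-16, file-8, file-11, file-14, file-9, file-12, file-13, file-6}. Below file-3: {file-8}.
Intersection: {file-8} — 1.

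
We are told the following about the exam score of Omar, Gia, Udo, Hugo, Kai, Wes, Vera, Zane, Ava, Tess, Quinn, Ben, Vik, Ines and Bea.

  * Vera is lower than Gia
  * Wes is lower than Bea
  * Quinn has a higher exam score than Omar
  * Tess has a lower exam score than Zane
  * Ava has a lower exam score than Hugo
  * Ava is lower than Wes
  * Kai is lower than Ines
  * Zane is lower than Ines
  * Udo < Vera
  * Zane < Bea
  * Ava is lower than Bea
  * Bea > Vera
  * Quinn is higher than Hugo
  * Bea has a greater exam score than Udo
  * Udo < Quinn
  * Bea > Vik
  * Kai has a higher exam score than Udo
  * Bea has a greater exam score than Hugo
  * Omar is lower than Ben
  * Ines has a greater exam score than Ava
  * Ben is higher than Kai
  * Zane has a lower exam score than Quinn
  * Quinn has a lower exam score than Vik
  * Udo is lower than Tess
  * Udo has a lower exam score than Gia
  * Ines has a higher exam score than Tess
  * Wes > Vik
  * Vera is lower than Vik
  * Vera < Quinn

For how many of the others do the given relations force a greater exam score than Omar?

5

From Omar the given relations immediately reach Ben, Quinn.
From those, Vik — 3 in total.
From those, Wes, Bea — 5 in total.
No other element is forced above Omar by the given relations, so the count is 5.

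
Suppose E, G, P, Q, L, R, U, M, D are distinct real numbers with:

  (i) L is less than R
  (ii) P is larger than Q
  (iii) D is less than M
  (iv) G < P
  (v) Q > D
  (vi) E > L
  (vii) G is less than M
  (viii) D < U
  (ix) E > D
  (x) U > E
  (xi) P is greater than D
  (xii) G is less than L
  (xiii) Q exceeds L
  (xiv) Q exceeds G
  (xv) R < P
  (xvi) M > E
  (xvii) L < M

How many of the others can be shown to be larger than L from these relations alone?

6

From L the given relations immediately reach E, R, M, Q.
From those, U, P — 6 in total.
No other element is forced above L by the given relations, so the count is 6.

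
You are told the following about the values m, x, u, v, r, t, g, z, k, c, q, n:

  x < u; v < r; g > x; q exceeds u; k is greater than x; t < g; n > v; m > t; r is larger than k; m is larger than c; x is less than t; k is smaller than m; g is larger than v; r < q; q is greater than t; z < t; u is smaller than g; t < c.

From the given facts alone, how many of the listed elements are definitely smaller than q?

From q the given relations immediately reach t, u, r.
From those, x, z, v, k — 7 in total.
Nothing else is reachable below q; 7 in all.

7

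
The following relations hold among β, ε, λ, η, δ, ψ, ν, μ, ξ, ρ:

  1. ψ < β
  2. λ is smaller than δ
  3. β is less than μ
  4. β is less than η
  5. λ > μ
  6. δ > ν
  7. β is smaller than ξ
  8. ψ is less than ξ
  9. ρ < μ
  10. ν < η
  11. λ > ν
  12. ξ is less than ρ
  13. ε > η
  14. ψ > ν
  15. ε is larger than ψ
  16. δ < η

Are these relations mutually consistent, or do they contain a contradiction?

The single ordering ν < ψ < β < ξ < ρ < μ < λ < δ < η < ε satisfies every listed relation, so no contradiction arises.

consistent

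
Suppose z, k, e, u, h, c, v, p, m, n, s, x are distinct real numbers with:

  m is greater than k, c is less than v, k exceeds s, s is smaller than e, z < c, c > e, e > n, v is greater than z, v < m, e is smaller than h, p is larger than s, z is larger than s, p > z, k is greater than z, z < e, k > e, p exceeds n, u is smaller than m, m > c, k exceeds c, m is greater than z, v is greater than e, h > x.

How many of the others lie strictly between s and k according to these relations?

The relations place s below k. An element lies strictly between them when it is forced above s and also forced below k.
Above s: {z, p, e, c, v, m, h}. Below k: {z, n, e, c}.
Intersection: {z, e, c} — 3.

3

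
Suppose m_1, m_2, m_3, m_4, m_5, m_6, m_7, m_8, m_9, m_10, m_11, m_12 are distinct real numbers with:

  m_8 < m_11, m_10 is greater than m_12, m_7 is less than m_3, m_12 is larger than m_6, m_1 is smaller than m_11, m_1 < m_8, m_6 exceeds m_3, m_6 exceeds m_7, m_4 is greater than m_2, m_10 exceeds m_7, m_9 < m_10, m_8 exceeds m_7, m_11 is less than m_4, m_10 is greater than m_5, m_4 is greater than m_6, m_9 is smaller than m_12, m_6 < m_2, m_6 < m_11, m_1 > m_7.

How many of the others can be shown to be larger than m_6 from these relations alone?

5

From m_6 the given relations immediately reach m_2, m_11, m_4, m_12.
From those, m_10 — 5 in total.
Nothing else is reachable above m_6; 5 in all.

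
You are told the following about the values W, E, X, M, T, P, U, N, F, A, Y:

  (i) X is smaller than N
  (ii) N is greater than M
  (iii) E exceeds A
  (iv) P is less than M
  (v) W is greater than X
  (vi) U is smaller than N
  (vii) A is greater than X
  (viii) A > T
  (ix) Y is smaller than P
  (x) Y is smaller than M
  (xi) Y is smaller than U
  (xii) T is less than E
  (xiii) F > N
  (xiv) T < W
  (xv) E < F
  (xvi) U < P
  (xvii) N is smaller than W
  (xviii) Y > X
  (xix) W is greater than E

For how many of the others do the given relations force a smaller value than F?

The elements the relations force below F are X, Y, U, T, P, M, A, E, N — no chain reaches any other.
That is 9.

9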